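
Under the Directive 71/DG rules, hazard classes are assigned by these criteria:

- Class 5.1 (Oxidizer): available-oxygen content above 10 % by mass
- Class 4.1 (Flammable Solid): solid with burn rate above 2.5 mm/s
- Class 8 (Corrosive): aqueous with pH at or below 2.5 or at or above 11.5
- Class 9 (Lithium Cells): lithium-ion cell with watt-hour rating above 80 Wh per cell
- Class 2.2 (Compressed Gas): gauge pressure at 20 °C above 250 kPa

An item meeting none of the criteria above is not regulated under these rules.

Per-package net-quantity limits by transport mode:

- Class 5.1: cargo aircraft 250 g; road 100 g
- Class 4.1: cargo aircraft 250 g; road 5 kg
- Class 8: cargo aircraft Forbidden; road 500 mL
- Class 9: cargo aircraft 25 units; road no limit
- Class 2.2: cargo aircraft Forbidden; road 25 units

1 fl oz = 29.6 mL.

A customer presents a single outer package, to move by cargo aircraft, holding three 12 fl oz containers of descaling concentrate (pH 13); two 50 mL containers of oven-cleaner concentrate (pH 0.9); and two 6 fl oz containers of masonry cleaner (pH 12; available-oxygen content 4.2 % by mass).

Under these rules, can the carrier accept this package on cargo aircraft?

No

The descaling concentrate has pH 13, which is ≥ 11.5, so it is Class 8 (Corrosive).
pH 0.9 meets the Class 8 criterion (Corrosive), so the oven-cleaner concentrate is Class 8.
pH 12 meets the Class 8 criterion (Corrosive), so the masonry cleaner is Class 8.
Total Class 8: (three 12 fl oz containers = 1065.6 mL) + (two 50 mL containers = 100 mL) + (two 6 fl oz containers = 355.2 mL) = 1520.8 mL.
Class 8 is Forbidden by cargo aircraft.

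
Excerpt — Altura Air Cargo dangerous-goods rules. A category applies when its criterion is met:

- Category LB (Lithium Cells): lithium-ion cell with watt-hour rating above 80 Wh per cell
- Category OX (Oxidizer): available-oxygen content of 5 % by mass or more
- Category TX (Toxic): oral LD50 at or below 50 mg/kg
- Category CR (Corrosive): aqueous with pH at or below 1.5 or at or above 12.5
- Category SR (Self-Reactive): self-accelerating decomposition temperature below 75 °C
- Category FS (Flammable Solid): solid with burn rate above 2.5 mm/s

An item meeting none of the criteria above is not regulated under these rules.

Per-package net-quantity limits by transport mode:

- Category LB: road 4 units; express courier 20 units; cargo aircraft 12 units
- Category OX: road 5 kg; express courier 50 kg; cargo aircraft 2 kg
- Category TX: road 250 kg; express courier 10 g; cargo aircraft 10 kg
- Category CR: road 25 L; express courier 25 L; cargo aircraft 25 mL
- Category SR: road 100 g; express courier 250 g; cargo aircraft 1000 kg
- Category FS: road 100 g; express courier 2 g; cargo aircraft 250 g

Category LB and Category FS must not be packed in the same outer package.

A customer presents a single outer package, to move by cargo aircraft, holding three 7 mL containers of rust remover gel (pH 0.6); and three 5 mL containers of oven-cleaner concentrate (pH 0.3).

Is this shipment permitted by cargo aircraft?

Rust remover gel: pH 0.6 ≤ 1.5 → Category CR (Corrosive).
With pH 0.3 (≤ 1.5), the oven-cleaner concentrate falls in Category CR.
Total Category CR: (three 7 mL containers = 21 mL) + (three 5 mL containers = 15 mL) = 36 mL.
That exceeds the Category CR cargo aircraft limit of 25 mL.

No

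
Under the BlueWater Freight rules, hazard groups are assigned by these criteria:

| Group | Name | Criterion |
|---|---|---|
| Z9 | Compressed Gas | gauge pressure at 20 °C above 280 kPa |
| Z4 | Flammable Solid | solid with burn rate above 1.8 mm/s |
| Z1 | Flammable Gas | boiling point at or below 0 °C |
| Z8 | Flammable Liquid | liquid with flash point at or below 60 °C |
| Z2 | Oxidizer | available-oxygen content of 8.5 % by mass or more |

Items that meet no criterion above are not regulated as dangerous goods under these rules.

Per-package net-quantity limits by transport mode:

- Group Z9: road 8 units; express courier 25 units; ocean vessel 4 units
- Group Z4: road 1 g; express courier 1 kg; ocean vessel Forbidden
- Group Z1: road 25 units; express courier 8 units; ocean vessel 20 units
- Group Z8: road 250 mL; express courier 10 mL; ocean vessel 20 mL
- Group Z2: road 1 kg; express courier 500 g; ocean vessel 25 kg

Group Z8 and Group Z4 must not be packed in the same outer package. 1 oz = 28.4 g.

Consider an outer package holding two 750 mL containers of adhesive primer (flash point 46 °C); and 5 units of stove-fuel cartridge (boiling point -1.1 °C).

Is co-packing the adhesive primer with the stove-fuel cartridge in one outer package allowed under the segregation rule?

With flash point 46 °C (≤ 60 °C), the adhesive primer falls in Group Z8.
The stove-fuel cartridge has boiling point -1.1 °C, which is ≤ 0 °C, so it is Group Z1 (Flammable Gas).
No segregation rule bars Group Z8 with Group Z1.

Yes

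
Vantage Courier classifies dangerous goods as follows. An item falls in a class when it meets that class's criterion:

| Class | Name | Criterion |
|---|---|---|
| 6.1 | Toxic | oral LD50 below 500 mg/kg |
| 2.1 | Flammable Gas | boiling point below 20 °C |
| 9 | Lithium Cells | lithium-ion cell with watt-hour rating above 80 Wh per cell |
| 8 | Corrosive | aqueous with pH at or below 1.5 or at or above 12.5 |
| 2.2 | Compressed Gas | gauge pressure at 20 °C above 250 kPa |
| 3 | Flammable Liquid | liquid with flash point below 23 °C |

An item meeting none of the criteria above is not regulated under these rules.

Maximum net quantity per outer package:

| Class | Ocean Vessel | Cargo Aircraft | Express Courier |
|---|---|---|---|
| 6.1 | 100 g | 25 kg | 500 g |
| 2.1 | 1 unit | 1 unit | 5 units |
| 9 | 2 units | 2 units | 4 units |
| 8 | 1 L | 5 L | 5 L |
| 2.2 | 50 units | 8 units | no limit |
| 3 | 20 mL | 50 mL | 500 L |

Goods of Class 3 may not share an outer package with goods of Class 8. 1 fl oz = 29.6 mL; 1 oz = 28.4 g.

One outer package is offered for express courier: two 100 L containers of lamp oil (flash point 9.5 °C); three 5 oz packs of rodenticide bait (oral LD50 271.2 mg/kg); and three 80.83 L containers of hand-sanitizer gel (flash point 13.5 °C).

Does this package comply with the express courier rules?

Yes

With flash point 9.5 °C (< 23 °C), the lamp oil falls in Class 3.
Rodenticide bait: oral LD50 271.2 mg/kg < 500 mg/kg → Class 6.1 (Toxic).
Flash point 13.5 °C meets the Class 3 criterion (Flammable Liquid), so the hand-sanitizer gel is Class 3.
Total Class 3: (two 100 L containers = 200 L) + (three 80.83 L containers = 242.49 L) = 442.49 L.
442.49 L is within the express courier limit of 500 L for Class 3.
Class 6.1 quantity: three 5 oz packs = 426 g.
426 g ≤ 500 g (express courier limit, Class 6.1) — within limit.
The segregation rule (Class 3 with Class 8) does not apply to Class 3 with Class 6.1.
Every hazard class is within its express courier limit and no segregation rule is violated.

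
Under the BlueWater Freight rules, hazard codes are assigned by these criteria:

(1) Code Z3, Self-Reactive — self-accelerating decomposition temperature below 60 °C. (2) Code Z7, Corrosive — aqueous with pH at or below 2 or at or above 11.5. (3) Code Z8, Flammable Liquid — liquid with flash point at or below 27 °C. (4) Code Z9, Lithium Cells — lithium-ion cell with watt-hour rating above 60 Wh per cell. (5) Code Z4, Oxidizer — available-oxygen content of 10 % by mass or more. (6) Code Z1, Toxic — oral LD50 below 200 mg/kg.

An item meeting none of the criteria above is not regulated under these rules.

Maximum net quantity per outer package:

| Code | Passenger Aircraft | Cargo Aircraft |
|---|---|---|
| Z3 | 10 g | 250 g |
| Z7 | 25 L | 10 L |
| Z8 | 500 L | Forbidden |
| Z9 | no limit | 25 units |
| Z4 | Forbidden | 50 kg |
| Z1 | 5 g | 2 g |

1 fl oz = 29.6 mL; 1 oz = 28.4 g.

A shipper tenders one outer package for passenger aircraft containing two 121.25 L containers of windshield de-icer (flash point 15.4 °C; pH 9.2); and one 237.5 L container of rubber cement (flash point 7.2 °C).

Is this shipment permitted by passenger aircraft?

Yes

Flash point 15.4 °C meets the Code Z8 criterion (Flammable Liquid), so the windshield de-icer is Code Z8.
With flash point 7.2 °C (≤ 27 °C), the rubber cement falls in Code Z8.
Total Code Z8: (two 121.25 L containers = 242.5 L) + 237.5 L = 480 L.
480 L is within the passenger aircraft limit of 500 L for Code Z8.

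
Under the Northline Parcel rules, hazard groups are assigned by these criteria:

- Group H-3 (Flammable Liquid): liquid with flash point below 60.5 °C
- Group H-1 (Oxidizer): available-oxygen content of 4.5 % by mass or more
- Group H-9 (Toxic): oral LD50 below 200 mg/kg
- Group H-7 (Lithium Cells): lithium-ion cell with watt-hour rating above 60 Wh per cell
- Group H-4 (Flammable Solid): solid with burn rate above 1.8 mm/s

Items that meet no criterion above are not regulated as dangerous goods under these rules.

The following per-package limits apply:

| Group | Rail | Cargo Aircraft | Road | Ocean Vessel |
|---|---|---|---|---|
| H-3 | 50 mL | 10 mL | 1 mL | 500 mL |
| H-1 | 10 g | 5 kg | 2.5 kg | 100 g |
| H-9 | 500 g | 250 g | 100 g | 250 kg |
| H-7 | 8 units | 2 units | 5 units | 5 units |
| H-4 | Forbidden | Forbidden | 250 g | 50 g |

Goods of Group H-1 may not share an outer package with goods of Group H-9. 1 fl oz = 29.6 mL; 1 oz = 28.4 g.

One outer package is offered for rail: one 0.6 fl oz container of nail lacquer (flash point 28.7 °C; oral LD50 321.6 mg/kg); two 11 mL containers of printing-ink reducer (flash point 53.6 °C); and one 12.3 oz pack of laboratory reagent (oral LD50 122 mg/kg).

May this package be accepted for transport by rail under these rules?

Yes

Nail lacquer: flash point 28.7 °C < 60.5 °C → Group H-3 (Flammable Liquid).
With flash point 53.6 °C (< 60.5 °C), the printing-ink reducer falls in Group H-3.
The laboratory reagent has oral LD50 122 mg/kg, which is < 200 mg/kg, so it is Group H-9 (Toxic).
Total Group H-3: (one 0.6 fl oz container = 17.76 mL) + (two 11 mL containers = 22 mL) = 39.76 mL.
39.76 mL ≤ 50 mL (rail limit, Group H-3) — within limit.
Group H-9 quantity: one 12.3 oz pack = 349.32 g.
349.32 g is within the rail limit of 500 g for Group H-9.
The segregation rule (Group H-1 with Group H-9) does not apply to Group H-3 with Group H-9.
Every hazard group is within its rail limit and no segregation rule is violated.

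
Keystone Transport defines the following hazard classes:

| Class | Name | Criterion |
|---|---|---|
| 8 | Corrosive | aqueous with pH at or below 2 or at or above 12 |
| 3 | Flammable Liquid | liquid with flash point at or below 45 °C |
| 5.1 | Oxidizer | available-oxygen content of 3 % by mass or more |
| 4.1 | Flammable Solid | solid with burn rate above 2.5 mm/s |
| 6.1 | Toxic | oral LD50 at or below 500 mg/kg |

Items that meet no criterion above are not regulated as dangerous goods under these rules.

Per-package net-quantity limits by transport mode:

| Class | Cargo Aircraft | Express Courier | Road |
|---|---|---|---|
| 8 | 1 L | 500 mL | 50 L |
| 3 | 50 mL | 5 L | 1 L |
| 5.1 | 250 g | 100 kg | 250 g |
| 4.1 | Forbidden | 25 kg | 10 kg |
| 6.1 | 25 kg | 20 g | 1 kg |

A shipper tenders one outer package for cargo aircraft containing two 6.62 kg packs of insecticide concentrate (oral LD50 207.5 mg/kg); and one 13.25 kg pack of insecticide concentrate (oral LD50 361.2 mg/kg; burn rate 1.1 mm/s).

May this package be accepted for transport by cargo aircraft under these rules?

No

The insecticide concentrate has oral LD50 207.5 mg/kg, which is ≤ 500 mg/kg, so it is Class 6.1 (Toxic).
Oral LD50 361.2 mg/kg meets the Class 6.1 criterion (Toxic), so the insecticide concentrate is Class 6.1.
Class 6.1 net quantity: (two 6.62 kg packs = 13.24 kg) + 13.25 kg = 26.49 kg.
26.49 kg > 25 kg (cargo aircraft limit, Class 6.1) — over the limit.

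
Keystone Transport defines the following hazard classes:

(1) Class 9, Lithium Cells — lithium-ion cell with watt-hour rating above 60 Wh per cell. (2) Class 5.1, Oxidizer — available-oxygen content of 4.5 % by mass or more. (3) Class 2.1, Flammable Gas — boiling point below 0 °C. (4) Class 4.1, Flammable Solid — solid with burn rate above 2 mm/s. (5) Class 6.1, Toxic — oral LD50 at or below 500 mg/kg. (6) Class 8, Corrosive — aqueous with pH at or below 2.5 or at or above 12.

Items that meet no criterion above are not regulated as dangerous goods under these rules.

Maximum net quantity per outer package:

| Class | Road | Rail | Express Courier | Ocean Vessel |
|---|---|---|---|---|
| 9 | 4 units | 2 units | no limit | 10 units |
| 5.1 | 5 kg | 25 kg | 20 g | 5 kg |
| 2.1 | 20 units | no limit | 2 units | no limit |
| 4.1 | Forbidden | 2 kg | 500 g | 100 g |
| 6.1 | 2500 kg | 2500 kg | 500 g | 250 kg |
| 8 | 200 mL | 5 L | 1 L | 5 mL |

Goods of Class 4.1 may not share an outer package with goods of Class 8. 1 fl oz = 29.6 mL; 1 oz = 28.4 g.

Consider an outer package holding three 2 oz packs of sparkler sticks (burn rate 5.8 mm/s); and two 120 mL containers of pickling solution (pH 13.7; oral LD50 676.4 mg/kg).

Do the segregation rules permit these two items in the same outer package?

With burn rate 5.8 mm/s (> 2 mm/s), the sparkler sticks fall in Class 4.1.
The pickling solution has pH 13.7, which is ≥ 12, so it is Class 8 (Corrosive).
Class 4.1 and Class 8 may not share an outer package.

No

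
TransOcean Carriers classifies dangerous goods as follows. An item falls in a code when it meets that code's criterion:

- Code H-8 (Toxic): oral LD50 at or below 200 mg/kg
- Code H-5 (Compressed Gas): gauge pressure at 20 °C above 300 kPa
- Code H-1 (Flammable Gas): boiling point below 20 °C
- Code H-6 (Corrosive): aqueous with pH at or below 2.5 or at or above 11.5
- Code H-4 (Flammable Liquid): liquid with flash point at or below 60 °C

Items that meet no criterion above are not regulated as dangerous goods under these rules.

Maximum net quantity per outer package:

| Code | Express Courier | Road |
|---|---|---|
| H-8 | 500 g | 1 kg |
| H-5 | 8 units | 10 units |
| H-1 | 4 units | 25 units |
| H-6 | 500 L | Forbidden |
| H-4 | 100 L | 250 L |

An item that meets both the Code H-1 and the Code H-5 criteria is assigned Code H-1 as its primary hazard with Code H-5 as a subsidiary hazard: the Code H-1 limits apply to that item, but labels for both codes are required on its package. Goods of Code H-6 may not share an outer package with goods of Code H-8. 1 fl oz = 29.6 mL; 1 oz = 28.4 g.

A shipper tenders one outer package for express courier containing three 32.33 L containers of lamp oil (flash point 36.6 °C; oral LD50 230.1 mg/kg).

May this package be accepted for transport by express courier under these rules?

Flash point 36.6 °C meets the Code H-4 criterion (Flammable Liquid), so the lamp oil is Code H-4.
Code H-4 quantity: three 32.33 L containers = 96.99 L.
That is within the Code H-4 express courier limit of 100 L.

Yes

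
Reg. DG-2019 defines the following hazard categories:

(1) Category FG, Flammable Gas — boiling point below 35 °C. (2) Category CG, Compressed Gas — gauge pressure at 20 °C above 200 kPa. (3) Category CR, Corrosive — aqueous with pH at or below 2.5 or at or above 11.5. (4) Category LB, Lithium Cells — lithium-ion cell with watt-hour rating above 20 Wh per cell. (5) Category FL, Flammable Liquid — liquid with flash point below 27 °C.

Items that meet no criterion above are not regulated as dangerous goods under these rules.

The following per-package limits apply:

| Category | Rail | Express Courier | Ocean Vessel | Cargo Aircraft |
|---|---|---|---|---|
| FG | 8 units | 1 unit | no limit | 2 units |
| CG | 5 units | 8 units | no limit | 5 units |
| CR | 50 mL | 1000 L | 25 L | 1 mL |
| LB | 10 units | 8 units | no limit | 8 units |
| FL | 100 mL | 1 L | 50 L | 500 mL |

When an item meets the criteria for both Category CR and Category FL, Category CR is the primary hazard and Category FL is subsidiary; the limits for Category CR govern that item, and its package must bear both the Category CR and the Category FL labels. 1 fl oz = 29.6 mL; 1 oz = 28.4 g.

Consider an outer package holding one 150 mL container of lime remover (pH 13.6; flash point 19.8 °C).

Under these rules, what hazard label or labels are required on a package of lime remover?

Category CR and FL

The lime remover has pH 13.6, which is ≥ 11.5, so it is Category CR (Corrosive).
The lime remover has flash point 19.8 °C, which is < 27 °C, so it is Category FL (Flammable Liquid).
By the precedence rule Category CR is primary and Category FL is subsidiary, and that rule requires both labels on the package.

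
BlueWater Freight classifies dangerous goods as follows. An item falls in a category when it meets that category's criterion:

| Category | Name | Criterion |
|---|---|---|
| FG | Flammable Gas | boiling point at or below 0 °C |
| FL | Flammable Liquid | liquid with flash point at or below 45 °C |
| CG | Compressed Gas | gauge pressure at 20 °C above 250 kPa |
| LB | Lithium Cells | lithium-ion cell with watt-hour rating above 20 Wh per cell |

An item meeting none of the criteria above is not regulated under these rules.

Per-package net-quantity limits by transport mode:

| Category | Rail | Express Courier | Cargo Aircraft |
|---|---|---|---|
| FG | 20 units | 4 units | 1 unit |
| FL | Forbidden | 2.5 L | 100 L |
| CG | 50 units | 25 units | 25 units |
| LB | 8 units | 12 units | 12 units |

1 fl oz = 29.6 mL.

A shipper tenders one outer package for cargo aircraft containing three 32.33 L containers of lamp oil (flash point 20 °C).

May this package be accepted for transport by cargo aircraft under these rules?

Yes

With flash point 20 °C (≤ 45 °C), the lamp oil falls in Category FL.
Category FL quantity: three 32.33 L containers = 96.99 L.
96.99 L is within the cargo aircraft limit of 100 L for Category FL.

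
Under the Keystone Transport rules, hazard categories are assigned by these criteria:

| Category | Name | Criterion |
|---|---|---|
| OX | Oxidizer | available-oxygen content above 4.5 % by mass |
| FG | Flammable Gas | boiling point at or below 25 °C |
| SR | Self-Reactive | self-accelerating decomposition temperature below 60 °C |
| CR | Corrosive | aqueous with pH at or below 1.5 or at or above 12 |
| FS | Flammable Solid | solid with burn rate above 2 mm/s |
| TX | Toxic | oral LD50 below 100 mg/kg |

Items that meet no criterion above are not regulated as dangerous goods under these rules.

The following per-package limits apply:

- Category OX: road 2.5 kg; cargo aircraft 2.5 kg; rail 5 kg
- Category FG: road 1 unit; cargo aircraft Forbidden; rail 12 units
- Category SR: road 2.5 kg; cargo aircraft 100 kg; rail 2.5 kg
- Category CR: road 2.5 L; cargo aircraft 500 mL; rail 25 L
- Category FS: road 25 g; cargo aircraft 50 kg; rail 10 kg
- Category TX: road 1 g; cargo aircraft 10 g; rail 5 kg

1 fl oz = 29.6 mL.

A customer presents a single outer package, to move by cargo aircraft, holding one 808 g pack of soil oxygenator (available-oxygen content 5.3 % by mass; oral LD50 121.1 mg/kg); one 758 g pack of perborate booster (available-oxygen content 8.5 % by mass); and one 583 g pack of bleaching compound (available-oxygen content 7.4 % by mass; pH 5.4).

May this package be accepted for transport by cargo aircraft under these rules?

The soil oxygenator has available-oxygen content 5.3 % by mass, which is > 4.5 % by mass, so it is Category OX (Oxidizer).
The perborate booster has available-oxygen content 8.5 % by mass, which is > 4.5 % by mass, so it is Category OX (Oxidizer).
Available-oxygen content 7.4 % by mass meets the Category OX criterion (Oxidizer), so the bleaching compound is Category OX.
Category OX net quantity: 808 g + 758 g + 583 g = 2.149 kg.
2.149 kg ≤ 2.5 kg (cargo aircraft limit, Category OX) — within limit.

Yes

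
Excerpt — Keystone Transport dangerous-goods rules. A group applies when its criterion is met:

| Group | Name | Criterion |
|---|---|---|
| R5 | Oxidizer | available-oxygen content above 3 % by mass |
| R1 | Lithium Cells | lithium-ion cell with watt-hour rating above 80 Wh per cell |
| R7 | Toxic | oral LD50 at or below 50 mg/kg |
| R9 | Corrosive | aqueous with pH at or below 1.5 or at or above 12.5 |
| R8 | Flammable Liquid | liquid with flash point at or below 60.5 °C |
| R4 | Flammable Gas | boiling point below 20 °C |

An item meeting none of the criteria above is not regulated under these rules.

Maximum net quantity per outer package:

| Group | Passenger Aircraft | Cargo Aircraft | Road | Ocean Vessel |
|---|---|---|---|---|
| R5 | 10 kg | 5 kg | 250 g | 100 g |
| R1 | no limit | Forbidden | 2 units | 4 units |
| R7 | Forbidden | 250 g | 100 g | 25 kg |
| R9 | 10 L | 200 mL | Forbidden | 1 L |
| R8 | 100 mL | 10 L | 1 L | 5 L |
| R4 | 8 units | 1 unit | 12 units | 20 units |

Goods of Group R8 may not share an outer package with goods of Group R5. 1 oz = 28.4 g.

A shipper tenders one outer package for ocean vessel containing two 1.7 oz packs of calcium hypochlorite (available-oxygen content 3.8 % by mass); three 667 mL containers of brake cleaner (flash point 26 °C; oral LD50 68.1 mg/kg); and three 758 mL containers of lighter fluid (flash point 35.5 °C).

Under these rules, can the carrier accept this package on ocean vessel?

No

Available-oxygen content 3.8 % by mass meets the Group R5 criterion (Oxidizer), so the calcium hypochlorite is Group R5.
The brake cleaner has flash point 26 °C, which is ≤ 60.5 °C, so it is Group R8 (Flammable Liquid).
With flash point 35.5 °C (≤ 60.5 °C), the lighter fluid falls in Group R8.
Total Group R8: (three 667 mL containers = 2.001 L) + (three 758 mL containers = 2.274 L) = 4.275 L.
4.275 L is within the ocean vessel limit of 5 L for Group R8.
Group R5 quantity: two 1.7 oz packs = 96.56 g.
That is within the Group R5 ocean vessel limit of 100 g.
Group R8 and Group R5 may not share an outer package.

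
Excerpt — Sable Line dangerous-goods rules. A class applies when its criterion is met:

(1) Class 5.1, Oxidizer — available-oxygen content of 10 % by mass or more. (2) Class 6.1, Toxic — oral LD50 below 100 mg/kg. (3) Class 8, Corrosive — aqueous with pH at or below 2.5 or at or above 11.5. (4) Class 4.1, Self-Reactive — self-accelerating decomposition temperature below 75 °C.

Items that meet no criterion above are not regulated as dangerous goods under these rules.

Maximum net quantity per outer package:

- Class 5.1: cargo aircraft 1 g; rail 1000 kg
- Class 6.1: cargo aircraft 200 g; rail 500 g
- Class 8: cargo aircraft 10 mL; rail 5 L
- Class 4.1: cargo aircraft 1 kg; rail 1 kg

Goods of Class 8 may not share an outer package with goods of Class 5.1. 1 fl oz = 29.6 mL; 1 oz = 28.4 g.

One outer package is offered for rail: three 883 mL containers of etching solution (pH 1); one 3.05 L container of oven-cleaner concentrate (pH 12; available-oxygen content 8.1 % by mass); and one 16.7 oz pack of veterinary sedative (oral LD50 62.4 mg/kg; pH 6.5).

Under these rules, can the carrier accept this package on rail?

With pH 1 (≤ 2.5), the etching solution falls in Class 8.
Oven-cleaner concentrate: pH 12 ≥ 11.5 → Class 8 (Corrosive).
The veterinary sedative has oral LD50 62.4 mg/kg, which is < 100 mg/kg, so it is Class 6.1 (Toxic).
Total Class 8: (three 883 mL containers = 2.649 L) + 3.05 L = 5.699 L.
5.699 L > 5 L (rail limit, Class 8) — over the limit.
Class 6.1 quantity: one 16.7 oz pack = 474.28 g.
474.28 g is within the rail limit of 500 g for Class 6.1.
The segregation rule (Class 8 with Class 5.1) does not apply to Class 8 with Class 6.1.

No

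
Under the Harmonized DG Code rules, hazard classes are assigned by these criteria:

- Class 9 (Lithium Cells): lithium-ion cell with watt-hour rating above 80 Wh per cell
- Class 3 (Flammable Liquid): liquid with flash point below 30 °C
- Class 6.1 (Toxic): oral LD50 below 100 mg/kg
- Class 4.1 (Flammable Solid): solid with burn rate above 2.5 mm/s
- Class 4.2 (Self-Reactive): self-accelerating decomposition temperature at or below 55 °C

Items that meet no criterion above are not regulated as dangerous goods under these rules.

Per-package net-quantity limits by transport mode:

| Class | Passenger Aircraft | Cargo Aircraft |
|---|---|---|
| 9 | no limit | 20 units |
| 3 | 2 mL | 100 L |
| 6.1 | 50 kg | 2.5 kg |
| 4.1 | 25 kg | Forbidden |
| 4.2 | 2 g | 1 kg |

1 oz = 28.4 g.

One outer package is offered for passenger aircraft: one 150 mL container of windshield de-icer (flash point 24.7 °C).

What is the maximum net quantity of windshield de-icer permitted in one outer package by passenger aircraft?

2 mL

With flash point 24.7 °C (< 30 °C), the windshield de-icer falls in Class 3.
The passenger aircraft limit for Class 3 is 2 mL.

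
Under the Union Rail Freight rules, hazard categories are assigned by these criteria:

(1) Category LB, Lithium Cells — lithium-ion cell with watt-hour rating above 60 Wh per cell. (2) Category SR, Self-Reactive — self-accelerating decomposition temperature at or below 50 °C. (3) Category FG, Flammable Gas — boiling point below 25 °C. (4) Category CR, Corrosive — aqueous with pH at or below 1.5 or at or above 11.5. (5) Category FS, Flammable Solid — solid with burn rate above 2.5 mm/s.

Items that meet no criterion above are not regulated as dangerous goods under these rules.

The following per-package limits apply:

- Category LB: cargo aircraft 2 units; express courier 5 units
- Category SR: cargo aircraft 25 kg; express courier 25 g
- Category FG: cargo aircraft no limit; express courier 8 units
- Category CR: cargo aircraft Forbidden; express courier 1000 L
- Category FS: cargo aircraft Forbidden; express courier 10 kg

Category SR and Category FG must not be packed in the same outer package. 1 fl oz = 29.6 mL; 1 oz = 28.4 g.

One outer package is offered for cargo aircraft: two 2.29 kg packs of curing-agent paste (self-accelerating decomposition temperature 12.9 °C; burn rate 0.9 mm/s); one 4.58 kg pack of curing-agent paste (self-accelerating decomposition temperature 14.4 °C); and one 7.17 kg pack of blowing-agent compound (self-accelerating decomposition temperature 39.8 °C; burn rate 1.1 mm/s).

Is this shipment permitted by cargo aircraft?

Yes

Self-accelerating decomposition temperature 12.9 °C meets the Category SR criterion (Self-Reactive), so the curing-agent paste is Category SR.
The curing-agent paste has self-accelerating decomposition temperature 14.4 °C, which is ≤ 50 °C, so it is Category SR (Self-Reactive).
The blowing-agent compound has self-accelerating decomposition temperature 39.8 °C, which is ≤ 50 °C, so it is Category SR (Self-Reactive).
Total Category SR: (two 2.29 kg packs = 4.58 kg) + 4.58 kg + 7.17 kg = 16.33 kg.
16.33 kg ≤ 25 kg (cargo aircraft limit, Category SR) — within limit.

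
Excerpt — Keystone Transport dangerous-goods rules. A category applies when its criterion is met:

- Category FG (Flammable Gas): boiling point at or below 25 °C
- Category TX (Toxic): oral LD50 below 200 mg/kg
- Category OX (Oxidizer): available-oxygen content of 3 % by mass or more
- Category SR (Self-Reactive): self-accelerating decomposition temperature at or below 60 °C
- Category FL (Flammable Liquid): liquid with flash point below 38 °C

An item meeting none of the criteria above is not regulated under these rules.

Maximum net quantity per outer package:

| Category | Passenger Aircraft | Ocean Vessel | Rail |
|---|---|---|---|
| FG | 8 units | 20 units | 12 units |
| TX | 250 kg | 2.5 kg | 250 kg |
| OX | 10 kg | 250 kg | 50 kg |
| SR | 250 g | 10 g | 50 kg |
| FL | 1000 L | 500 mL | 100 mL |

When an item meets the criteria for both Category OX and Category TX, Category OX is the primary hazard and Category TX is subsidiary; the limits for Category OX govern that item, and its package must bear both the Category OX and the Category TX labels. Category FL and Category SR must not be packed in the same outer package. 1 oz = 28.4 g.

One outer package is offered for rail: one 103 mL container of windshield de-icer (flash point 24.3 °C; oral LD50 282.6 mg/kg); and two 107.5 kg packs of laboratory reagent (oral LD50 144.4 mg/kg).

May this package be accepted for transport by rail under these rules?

Flash point 24.3 °C meets the Category FL criterion (Flammable Liquid), so the windshield de-icer is Category FL.
With oral LD50 144.4 mg/kg (< 200 mg/kg), the laboratory reagent falls in Category TX.
Category FL quantity: 103 mL.
103 mL exceeds the rail limit of 100 mL for Category FL.
Category TX quantity: two 107.5 kg packs = 215 kg.
That is within the Category TX rail limit of 250 kg.
The segregation rule (Category FL with Category SR) does not apply to Category FL with Category TX.

No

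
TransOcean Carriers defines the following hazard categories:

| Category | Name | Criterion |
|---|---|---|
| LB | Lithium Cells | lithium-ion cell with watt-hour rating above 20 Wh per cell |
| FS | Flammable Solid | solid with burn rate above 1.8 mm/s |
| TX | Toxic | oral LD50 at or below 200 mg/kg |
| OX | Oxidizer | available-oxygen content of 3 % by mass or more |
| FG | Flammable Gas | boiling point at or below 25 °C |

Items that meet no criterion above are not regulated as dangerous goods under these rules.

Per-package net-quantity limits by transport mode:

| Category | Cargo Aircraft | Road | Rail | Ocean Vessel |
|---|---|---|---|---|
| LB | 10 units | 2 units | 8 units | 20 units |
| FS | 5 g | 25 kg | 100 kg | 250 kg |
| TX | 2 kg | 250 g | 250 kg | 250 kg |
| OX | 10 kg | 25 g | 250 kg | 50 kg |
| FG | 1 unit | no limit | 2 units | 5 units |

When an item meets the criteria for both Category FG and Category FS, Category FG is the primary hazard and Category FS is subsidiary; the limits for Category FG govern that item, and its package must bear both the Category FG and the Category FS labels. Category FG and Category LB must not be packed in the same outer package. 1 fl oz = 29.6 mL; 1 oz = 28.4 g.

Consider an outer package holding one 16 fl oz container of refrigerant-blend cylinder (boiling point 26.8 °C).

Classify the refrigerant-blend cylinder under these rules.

Not regulated

boiling point 26.8 °C is not below 25 °C, so Category FG does not apply.
No criterion is met, so the item is not regulated.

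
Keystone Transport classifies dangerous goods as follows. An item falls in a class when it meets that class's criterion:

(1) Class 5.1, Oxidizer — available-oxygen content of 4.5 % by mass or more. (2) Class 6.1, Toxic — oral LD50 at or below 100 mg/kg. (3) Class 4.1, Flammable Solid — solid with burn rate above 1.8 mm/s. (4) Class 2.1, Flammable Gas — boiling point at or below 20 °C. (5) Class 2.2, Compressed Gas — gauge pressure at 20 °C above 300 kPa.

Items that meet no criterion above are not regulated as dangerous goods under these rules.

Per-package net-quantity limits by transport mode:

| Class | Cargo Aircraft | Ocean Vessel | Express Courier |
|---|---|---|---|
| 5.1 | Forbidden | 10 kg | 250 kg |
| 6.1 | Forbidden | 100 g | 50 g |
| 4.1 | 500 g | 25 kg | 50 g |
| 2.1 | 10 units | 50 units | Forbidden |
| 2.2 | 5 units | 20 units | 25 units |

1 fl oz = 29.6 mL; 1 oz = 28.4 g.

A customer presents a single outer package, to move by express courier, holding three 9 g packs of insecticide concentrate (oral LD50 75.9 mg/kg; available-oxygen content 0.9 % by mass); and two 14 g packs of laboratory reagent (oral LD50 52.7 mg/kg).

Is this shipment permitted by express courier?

No

The insecticide concentrate has oral LD50 75.9 mg/kg, which is ≤ 100 mg/kg, so it is Class 6.1 (Toxic).
The laboratory reagent has oral LD50 52.7 mg/kg, which is ≤ 100 mg/kg, so it is Class 6.1 (Toxic).
Class 6.1 net quantity: (three 9 g packs = 27 g) + (two 14 g packs = 28 g) = 55 g.
55 g exceeds the express courier limit of 50 g for Class 6.1.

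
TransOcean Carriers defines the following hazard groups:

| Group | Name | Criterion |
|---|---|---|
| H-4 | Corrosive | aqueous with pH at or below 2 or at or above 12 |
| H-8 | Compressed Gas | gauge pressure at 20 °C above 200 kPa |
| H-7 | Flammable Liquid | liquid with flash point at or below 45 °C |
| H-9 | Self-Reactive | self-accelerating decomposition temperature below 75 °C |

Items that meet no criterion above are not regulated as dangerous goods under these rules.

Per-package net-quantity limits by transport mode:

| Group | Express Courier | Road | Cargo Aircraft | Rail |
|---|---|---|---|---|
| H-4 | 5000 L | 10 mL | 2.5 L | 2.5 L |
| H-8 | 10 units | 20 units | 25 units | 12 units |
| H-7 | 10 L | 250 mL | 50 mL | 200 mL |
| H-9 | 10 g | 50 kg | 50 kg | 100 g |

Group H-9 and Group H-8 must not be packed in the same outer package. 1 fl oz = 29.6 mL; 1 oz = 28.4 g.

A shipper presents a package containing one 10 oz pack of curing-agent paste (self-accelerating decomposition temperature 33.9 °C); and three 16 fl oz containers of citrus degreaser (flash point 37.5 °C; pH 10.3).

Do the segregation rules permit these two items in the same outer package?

Curing-agent paste: self-accelerating decomposition temperature 33.9 °C < 75 °C → Group H-9 (Self-Reactive).
Flash point 37.5 °C meets the Group H-7 criterion (Flammable Liquid), so the citrus degreaser is Group H-7.
No segregation rule bars Group H-9 with Group H-7.

Yes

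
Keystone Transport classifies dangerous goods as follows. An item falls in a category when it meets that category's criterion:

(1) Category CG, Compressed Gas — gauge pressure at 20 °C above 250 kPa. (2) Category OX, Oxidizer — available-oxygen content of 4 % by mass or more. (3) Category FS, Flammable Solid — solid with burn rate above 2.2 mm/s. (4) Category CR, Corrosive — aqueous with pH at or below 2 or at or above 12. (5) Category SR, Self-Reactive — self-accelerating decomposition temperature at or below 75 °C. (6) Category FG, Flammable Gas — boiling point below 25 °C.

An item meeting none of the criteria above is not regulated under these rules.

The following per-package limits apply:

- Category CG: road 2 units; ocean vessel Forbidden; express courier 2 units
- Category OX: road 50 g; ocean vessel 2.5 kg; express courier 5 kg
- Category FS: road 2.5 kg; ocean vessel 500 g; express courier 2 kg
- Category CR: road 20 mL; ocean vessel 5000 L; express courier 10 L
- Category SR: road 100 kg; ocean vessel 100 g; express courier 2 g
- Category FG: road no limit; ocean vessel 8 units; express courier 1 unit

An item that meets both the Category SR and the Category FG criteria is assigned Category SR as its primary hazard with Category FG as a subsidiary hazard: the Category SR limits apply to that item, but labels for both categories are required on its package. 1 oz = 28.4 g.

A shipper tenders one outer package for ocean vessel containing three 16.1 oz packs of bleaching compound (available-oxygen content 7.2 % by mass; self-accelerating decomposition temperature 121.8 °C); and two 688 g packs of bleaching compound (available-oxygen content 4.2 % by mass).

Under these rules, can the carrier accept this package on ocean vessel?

No

Bleaching compound: available-oxygen content 7.2 % by mass ≥ 4 % by mass → Category OX (Oxidizer).
Bleaching compound: available-oxygen content 4.2 % by mass ≥ 4 % by mass → Category OX (Oxidizer).
Total Category OX: (three 16.1 oz packs = 1371.72 g) + (two 688 g packs = 1.376 kg) = 2747.72 g.
2747.72 g exceeds the ocean vessel limit of 2.5 kg for Category OX.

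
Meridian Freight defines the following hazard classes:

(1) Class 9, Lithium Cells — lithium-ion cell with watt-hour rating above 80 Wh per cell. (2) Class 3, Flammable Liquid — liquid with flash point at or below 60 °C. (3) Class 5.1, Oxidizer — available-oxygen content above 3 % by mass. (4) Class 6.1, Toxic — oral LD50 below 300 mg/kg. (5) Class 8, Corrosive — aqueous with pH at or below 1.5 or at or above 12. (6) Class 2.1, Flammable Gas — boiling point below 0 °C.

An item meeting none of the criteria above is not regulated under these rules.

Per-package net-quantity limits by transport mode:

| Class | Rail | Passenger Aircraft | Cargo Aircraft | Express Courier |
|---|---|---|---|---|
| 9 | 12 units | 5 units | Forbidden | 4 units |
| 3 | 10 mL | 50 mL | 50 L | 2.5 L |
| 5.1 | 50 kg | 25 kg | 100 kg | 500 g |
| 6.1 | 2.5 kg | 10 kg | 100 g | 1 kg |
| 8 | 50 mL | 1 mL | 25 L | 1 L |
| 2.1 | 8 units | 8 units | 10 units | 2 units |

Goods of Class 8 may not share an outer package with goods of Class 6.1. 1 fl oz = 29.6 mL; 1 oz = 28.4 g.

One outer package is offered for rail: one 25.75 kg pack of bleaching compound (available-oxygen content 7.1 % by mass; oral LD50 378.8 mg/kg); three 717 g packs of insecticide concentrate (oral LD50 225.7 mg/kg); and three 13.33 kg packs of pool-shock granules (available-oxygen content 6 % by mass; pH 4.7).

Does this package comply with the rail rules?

With available-oxygen content 7.1 % by mass (> 3 % by mass), the bleaching compound falls in Class 5.1.
Oral LD50 225.7 mg/kg meets the Class 6.1 criterion (Toxic), so the insecticide concentrate is Class 6.1.
Pool-shock granules: available-oxygen content 6 % by mass > 3 % by mass → Class 5.1 (Oxidizer).
Total Class 5.1: 25.75 kg + (three 13.33 kg packs = 39.99 kg) = 65.74 kg.
65.74 kg > 50 kg (rail limit, Class 5.1) — over the limit.
Class 6.1 quantity: three 717 g packs = 2.151 kg.
2.151 kg ≤ 2.5 kg (rail limit, Class 6.1) — within limit.
The segregation rule (Class 8 with Class 6.1) does not apply to Class 5.1 with Class 6.1.

No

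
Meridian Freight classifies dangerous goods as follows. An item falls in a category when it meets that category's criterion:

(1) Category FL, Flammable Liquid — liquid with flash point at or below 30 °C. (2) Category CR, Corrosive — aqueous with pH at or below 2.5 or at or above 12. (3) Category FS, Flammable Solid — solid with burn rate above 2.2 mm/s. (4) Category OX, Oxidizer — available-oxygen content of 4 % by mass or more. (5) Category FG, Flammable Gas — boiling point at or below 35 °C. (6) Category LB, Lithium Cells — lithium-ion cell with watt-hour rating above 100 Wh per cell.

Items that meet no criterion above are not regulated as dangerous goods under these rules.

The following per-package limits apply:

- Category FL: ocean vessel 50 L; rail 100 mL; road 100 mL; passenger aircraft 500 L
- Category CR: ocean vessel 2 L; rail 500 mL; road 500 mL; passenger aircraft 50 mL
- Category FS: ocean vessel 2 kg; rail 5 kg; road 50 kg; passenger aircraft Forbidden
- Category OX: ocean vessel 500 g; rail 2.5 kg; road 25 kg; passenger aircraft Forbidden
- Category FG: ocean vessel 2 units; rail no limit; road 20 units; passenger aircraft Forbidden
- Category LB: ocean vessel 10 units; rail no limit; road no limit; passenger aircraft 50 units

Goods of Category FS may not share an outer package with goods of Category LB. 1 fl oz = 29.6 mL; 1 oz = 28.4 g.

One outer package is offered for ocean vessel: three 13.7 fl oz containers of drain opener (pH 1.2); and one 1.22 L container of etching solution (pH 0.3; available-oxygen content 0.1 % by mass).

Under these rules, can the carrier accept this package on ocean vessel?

No

With pH 1.2 (≤ 2.5), the drain opener falls in Category CR.
With pH 0.3 (≤ 2.5), the etching solution falls in Category CR.
Category CR net quantity: (three 13.7 fl oz containers = 1216.56 mL) + 1.22 L = 2436.56 mL.
2436.56 mL > 2 L (ocean vessel limit, Category CR) — over the limit.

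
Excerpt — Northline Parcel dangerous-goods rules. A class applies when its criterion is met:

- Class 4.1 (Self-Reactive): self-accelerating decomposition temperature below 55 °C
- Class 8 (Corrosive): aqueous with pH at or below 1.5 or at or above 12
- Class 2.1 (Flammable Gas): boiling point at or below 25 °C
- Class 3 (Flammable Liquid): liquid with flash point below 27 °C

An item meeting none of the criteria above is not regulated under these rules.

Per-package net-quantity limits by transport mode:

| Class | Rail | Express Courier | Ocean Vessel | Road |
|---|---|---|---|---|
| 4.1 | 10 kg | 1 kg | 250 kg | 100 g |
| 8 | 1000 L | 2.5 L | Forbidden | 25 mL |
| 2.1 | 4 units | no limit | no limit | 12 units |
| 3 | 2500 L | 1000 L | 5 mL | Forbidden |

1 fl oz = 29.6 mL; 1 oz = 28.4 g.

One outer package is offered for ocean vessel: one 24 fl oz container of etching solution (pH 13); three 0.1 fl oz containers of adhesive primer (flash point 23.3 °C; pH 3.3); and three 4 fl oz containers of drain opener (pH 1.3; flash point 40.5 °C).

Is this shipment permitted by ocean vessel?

pH 13 meets the Class 8 criterion (Corrosive), so the etching solution is Class 8.
Adhesive primer: flash point 23.3 °C < 27 °C → Class 3 (Flammable Liquid).
The drain opener has pH 1.3, which is ≤ 1.5, so it is Class 8 (Corrosive).
Total Class 8: (one 24 fl oz container = 710.4 mL) + (three 4 fl oz containers = 355.2 mL) = 1065.6 mL.
By ocean vessel, Class 8 is Forbidden regardless of quantity.
Class 3 quantity: three 0.1 fl oz containers = 8.88 mL.
8.88 mL > 5 mL (ocean vessel limit, Class 3) — over the limit.

No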